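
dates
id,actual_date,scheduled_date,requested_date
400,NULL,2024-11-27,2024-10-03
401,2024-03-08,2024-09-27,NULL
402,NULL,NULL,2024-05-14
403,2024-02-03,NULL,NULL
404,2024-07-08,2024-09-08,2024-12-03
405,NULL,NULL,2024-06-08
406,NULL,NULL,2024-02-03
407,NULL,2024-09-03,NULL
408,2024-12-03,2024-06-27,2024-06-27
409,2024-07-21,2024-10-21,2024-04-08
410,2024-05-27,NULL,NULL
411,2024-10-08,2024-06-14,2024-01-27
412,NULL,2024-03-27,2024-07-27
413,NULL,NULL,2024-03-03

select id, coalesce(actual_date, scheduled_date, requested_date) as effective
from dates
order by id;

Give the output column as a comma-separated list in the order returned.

2024-11-27, 2024-03-08, 2024-05-14, 2024-02-03, 2024-07-08, 2024-06-08, 2024-02-03, 2024-09-03, 2024-12-03, 2024-07-21, 2024-05-27, 2024-10-08, 2024-03-27, 2024-03-03

id=400: actual_date=NULL, scheduled_date=2024-11-27 → 2024-11-27
id=401: actual_date=2024-03-08 → 2024-03-08
id=402: actual_date=NULL, scheduled_date=NULL, requested_date=2024-05-14 → 2024-05-14
id=403: actual_date=2024-02-03 → 2024-02-03
id=404: actual_date=2024-07-08 → 2024-07-08
id=405: actual_date=NULL, scheduled_date=NULL, requested_date=2024-06-08 → 2024-06-08
id=406: actual_date=NULL, scheduled_date=NULL, requested_date=2024-02-03 → 2024-02-03
id=407: actual_date=NULL, scheduled_date=2024-09-03 → 2024-09-03
id=408: actual_date=2024-12-03 → 2024-12-03
id=409: actual_date=2024-07-21 → 2024-07-21
id=410: actual_date=2024-05-27 → 2024-05-27
id=411: actual_date=2024-10-08 → 2024-10-08
id=412: actual_date=NULL, scheduled_date=2024-03-27 → 2024-03-27
id=413: actual_date=NULL, scheduled_date=NULL, requested_date=2024-03-03 → 2024-03-03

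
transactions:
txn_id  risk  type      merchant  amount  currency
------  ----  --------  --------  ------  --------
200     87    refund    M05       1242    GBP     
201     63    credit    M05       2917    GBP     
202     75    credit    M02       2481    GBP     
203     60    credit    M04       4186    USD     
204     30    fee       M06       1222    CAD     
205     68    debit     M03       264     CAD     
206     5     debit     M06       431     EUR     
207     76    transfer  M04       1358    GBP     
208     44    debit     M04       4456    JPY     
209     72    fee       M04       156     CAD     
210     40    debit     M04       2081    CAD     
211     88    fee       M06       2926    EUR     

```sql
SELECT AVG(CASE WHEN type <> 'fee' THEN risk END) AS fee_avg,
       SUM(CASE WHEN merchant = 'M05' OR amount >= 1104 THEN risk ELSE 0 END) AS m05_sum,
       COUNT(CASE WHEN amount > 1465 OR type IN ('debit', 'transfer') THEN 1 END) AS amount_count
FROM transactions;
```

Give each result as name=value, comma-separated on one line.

fee_avg=57.5555555556, m05_sum=563, amount_count=9

[fee_avg: type <> 'fee']
txn_id=200: ✓ → 87
txn_id=201: ✓ → 63
txn_id=202: ✓ → 75
txn_id=203: ✓ → 60
txn_id=204: ✗
txn_id=205: ✓ → 68
txn_id=206: ✓ → 5
txn_id=207: ✓ → 76
txn_id=208: ✓ → 44
txn_id=209: ✗
txn_id=210: ✓ → 40
txn_id=211: ✗
fee_avg = (87 + 63 + 75 + 60 + 68 + 5 + 76 + 44 + 40) / 9 = 57.5555555556
—
[m05_sum: merchant = 'M05' OR amount >= 1104]
txn_id=200: ✓ → 87
txn_id=201: ✓ → 63
txn_id=202: ✓ → 75
txn_id=203: ✓ → 60
txn_id=204: ✓ → 30
txn_id=205: ✗
txn_id=206: ✗
txn_id=207: ✓ → 76
txn_id=208: ✓ → 44
txn_id=209: ✗
txn_id=210: ✓ → 40
txn_id=211: ✓ → 88
m05_sum = 87 + 63 + 75 + 60 + 30 + 76 + 44 + 40 + 88 = 563
—
[amount_count: amount > 1465 OR type IN ('debit', 'transfer')]
txn_id=200: ✗
txn_id=201: ✓ → 1
txn_id=202: ✓ → 1
txn_id=203: ✓ → 1
txn_id=204: ✗
txn_id=205: ✓ → 1
txn_id=206: ✓ → 1
txn_id=207: ✓ → 1
txn_id=208: ✓ → 1
txn_id=209: ✗
txn_id=210: ✓ → 1
txn_id=211: ✓ → 1
amount_count = COUNT(1, 1, 1, 1, 1, 1, 1, 1, 1) = 9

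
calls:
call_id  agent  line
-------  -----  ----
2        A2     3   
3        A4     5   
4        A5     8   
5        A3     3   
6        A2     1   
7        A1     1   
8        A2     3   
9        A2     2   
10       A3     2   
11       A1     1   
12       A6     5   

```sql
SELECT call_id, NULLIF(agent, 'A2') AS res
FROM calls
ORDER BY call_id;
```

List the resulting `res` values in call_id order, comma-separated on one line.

call_id=2: agent=A2 vs A2: equal → NULL
call_id=3: agent=A4 vs A2: differ → A4
call_id=4: agent=A5 vs A2: differ → A5
call_id=5: agent=A3 vs A2: differ → A3
call_id=6: agent=A2 vs A2: equal → NULL
call_id=7: agent=A1 vs A2: differ → A1
call_id=8: agent=A2 vs A2: equal → NULL
call_id=9: agent=A2 vs A2: equal → NULL
call_id=10: agent=A3 vs A2: differ → A3
call_id=11: agent=A1 vs A2: differ → A1
call_id=12: agent=A6 vs A2: differ → A6

NULL, A4, A5, A3, NULL, A1, NULL, NULL, A3, A1, A6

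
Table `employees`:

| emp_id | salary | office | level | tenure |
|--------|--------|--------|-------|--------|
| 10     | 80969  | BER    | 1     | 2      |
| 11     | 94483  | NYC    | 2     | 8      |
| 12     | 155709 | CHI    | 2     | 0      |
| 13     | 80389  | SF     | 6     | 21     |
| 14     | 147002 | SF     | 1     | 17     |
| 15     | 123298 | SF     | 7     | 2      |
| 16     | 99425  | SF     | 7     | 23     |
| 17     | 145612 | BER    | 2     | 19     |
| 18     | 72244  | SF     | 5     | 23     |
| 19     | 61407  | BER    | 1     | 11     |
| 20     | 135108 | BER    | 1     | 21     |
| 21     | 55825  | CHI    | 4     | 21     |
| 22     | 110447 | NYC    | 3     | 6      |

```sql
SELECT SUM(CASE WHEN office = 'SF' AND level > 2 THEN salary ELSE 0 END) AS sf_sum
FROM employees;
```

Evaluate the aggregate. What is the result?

emp_id=10: ✗
emp_id=11: ✗
emp_id=12: ✗
emp_id=13: ✓ → 80389
emp_id=14: ✗
emp_id=15: ✓ → 123298
emp_id=16: ✓ → 99425
emp_id=17: ✗
emp_id=18: ✓ → 72244
emp_id=19: ✗
emp_id=20: ✗
emp_id=21: ✗
emp_id=22: ✗
sf_sum = 80389 + 123298 + 99425 + 72244 = 375356

375356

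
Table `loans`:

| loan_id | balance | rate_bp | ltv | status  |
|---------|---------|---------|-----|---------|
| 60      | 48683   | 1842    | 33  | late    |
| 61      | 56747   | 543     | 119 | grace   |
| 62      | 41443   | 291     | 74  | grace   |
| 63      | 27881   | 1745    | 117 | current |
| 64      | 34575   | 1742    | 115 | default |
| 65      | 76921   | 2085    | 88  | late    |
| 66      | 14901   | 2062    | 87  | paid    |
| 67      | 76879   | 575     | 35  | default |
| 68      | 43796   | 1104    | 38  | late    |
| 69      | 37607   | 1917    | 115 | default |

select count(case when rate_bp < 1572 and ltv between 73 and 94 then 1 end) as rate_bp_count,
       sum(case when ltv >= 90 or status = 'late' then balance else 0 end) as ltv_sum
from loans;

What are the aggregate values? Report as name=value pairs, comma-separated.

rate_bp_count=1, ltv_sum=326210

[rate_bp_count: rate_bp < 1572 and ltv between 73 and 94]
loan_id=60: ✗
loan_id=61: ✗
loan_id=62: ✓ → 1
loan_id=63: ✗
loan_id=64: ✗
loan_id=65: ✗
loan_id=66: ✗
loan_id=67: ✗
loan_id=68: ✗
loan_id=69: ✗
rate_bp_count = COUNT(1) = 1
—
[ltv_sum: ltv >= 90 or status = 'late']
loan_id=60: ✓ → 48683
loan_id=61: ✓ → 56747
loan_id=62: ✗
loan_id=63: ✓ → 27881
loan_id=64: ✓ → 34575
loan_id=65: ✓ → 76921
loan_id=66: ✗
loan_id=67: ✗
loan_id=68: ✓ → 43796
loan_id=69: ✓ → 37607
ltv_sum = 48683 + 56747 + 27881 + 34575 + 76921 + 43796 + 37607 = 326210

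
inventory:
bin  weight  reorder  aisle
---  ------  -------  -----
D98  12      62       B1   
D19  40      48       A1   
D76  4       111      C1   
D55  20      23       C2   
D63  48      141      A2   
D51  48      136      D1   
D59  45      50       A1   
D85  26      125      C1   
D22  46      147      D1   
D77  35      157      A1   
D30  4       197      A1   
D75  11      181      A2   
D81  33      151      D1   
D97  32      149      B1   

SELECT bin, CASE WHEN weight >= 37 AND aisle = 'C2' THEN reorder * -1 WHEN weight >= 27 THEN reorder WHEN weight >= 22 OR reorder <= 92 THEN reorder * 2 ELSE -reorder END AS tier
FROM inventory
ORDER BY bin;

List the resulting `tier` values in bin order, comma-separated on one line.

48, 147, -197, 136, 46, 50, 141, -181, -111, 157, 151, 250, 149, 124

bin=D19: weight >= 27 → 48
bin=D22: weight >= 27 → 147
bin=D30: ELSE → -197
bin=D51: weight >= 27 → 136
bin=D55: weight >= 22 OR reorder <= 92 → 46
bin=D59: weight >= 27 → 50
bin=D63: weight >= 27 → 141
bin=D75: ELSE → -181
bin=D76: ELSE → -111
bin=D77: weight >= 27 → 157
bin=D81: weight >= 27 → 151
bin=D85: weight >= 22 OR reorder <= 92 → 250
bin=D97: weight >= 27 → 149
bin=D98: weight >= 22 OR reorder <= 92 → 124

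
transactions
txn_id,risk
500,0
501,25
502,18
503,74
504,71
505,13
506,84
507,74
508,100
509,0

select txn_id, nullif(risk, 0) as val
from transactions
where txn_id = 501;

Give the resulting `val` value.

25

txn_id = 501: risk=25.
risk=25 vs 0: differ → 25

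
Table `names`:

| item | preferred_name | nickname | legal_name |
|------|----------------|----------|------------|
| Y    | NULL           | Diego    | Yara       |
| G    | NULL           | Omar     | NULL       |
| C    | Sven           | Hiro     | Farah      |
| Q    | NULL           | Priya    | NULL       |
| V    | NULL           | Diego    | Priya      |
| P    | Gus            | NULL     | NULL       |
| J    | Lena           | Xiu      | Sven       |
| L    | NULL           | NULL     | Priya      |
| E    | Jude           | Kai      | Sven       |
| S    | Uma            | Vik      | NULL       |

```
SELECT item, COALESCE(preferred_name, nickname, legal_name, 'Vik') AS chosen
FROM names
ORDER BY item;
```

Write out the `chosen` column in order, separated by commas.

Sven, Jude, Omar, Lena, Priya, Gus, Priya, Uma, Diego, Diego

item=C: preferred_name=Sven → Sven
item=E: preferred_name=Jude → Jude
item=G: preferred_name=NULL, nickname=Omar → Omar
item=J: preferred_name=Lena → Lena
item=L: preferred_name=NULL, nickname=NULL, legal_name=Priya → Priya
item=P: preferred_name=Gus → Gus
item=Q: preferred_name=NULL, nickname=Priya → Priya
item=S: preferred_name=Uma → Uma
item=V: preferred_name=NULL, nickname=Diego → Diego
item=Y: preferred_name=NULL, nickname=Diego → Diego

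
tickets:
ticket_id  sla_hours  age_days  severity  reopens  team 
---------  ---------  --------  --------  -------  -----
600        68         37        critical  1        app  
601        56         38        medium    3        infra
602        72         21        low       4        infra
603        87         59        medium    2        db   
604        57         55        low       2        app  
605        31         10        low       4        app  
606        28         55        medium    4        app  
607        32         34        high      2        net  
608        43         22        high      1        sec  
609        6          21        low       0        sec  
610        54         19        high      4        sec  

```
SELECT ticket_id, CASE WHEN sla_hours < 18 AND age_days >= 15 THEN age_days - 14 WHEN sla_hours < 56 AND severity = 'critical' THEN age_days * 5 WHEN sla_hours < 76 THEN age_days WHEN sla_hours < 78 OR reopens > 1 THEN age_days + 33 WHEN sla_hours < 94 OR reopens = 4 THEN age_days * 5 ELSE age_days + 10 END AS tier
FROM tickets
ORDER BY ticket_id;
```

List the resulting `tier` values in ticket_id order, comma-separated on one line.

37, 38, 21, 92, 55, 10, 55, 34, 22, 7, 19

ticket_id=600: sla_hours < 76 → 37
ticket_id=601: sla_hours < 76 → 38
ticket_id=602: sla_hours < 76 → 21
ticket_id=603: sla_hours < 78 OR reopens > 1 → 92
ticket_id=604: sla_hours < 76 → 55
ticket_id=605: sla_hours < 76 → 10
ticket_id=606: sla_hours < 76 → 55
ticket_id=607: sla_hours < 76 → 34
ticket_id=608: sla_hours < 76 → 22
ticket_id=609: sla_hours < 18 AND age_days >= 15 → 7
ticket_id=610: sla_hours < 76 → 19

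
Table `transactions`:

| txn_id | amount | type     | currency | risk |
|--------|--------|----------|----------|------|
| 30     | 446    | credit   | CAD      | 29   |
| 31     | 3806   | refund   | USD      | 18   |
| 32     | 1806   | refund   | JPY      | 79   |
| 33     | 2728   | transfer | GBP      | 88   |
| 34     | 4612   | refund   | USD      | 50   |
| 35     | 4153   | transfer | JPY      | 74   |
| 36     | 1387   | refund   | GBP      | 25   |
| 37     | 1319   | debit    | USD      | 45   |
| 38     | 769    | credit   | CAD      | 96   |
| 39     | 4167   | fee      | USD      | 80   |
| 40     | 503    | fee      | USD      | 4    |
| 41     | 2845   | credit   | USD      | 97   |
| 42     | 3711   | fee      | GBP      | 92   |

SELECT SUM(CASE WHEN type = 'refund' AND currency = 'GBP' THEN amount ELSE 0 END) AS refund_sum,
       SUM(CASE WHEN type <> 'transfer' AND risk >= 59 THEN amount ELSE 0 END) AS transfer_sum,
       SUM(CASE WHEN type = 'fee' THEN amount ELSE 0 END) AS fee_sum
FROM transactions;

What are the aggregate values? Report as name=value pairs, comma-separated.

[refund_sum: type = 'refund' AND currency = 'GBP']
txn_id=30: ✗
txn_id=31: ✗
txn_id=32: ✗
txn_id=33: ✗
txn_id=34: ✗
txn_id=35: ✗
txn_id=36: ✓ → 1387
txn_id=37: ✗
txn_id=38: ✗
txn_id=39: ✗
txn_id=40: ✗
txn_id=41: ✗
txn_id=42: ✗
refund_sum = 1387
—
[transfer_sum: type <> 'transfer' AND risk >= 59]
txn_id=30: ✗
txn_id=31: ✗
txn_id=32: ✓ → 1806
txn_id=33: ✗
txn_id=34: ✗
txn_id=35: ✗
txn_id=36: ✗
txn_id=37: ✗
txn_id=38: ✓ → 769
txn_id=39: ✓ → 4167
txn_id=40: ✗
txn_id=41: ✓ → 2845
txn_id=42: ✓ → 3711
transfer_sum = 1806 + 769 + 4167 + 2845 + 3711 = 13298
—
[fee_sum: type = 'fee']
txn_id=30: ✗
txn_id=31: ✗
txn_id=32: ✗
txn_id=33: ✗
txn_id=34: ✗
txn_id=35: ✗
txn_id=36: ✗
txn_id=37: ✗
txn_id=38: ✗
txn_id=39: ✓ → 4167
txn_id=40: ✓ → 503
txn_id=41: ✗
txn_id=42: ✓ → 3711
fee_sum = 4167 + 503 + 3711 = 8381

refund_sum=1387, transfer_sum=13298, fee_sum=8381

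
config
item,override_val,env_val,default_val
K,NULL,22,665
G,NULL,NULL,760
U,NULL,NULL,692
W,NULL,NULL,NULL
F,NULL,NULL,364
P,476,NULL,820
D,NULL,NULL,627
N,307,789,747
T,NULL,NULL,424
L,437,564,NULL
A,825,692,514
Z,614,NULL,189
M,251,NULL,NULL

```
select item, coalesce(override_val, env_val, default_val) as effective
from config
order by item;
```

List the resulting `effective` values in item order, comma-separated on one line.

825, 627, 364, 760, 22, 437, 251, 307, 476, 424, 692, NULL, 614

item=A: override_val=825 → 825
item=D: override_val=NULL, env_val=NULL, default_val=627 → 627
item=F: override_val=NULL, env_val=NULL, default_val=364 → 364
item=G: override_val=NULL, env_val=NULL, default_val=760 → 760
item=K: override_val=NULL, env_val=22 → 22
item=L: override_val=437 → 437
item=M: override_val=251 → 251
item=N: override_val=307 → 307
item=P: override_val=476 → 476
item=T: override_val=NULL, env_val=NULL, default_val=424 → 424
item=U: override_val=NULL, env_val=NULL, default_val=692 → 692
item=W: override_val=NULL, env_val=NULL, default_val=NULL (all NULL) → NULL
item=Z: override_val=614 → 614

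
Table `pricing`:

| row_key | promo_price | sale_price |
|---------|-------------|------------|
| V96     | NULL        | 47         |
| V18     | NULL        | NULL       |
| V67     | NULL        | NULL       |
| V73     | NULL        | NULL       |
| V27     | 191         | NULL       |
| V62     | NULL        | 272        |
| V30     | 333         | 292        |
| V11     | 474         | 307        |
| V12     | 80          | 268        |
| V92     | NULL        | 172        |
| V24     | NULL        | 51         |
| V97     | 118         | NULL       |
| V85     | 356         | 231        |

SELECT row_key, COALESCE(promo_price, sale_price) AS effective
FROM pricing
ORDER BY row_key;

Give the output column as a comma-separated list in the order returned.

row_key=V11: promo_price=474 → 474
row_key=V12: promo_price=80 → 80
row_key=V18: promo_price=NULL, sale_price=NULL (all NULL) → NULL
row_key=V24: promo_price=NULL, sale_price=51 → 51
row_key=V27: promo_price=191 → 191
row_key=V30: promo_price=333 → 333
row_key=V62: promo_price=NULL, sale_price=272 → 272
row_key=V67: promo_price=NULL, sale_price=NULL (all NULL) → NULL
row_key=V73: promo_price=NULL, sale_price=NULL (all NULL) → NULL
row_key=V85: promo_price=356 → 356
row_key=V92: promo_price=NULL, sale_price=172 → 172
row_key=V96: promo_price=NULL, sale_price=47 → 47
row_key=V97: promo_price=118 → 118

474, 80, NULL, 51, 191, 333, 272, NULL, NULL, 356, 172, 47, 118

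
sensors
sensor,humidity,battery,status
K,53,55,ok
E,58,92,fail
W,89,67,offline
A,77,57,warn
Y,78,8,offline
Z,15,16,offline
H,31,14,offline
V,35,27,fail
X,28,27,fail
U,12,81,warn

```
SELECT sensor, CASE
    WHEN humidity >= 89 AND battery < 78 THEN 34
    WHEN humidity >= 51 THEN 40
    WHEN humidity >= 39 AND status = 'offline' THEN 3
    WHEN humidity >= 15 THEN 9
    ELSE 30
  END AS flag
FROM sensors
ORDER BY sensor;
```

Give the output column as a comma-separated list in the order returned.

sensor=A: humidity >= 51 → 40
sensor=E: humidity >= 51 → 40
sensor=H: humidity >= 15 → 9
sensor=K: humidity >= 51 → 40
sensor=U: ELSE → 30
sensor=V: humidity >= 15 → 9
sensor=W: humidity >= 89 AND battery < 78 → 34
sensor=X: humidity >= 15 → 9
sensor=Y: humidity >= 51 → 40
sensor=Z: humidity >= 15 → 9

40, 40, 9, 40, 30, 9, 34, 9, 40, 9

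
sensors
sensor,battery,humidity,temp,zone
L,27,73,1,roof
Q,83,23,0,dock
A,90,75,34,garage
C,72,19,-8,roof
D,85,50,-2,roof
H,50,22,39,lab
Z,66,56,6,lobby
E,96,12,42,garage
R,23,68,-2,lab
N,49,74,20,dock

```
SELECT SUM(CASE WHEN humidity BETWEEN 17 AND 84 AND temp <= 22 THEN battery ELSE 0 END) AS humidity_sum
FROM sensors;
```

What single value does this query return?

405

sensor=L: ✓ → 27
sensor=Q: ✓ → 83
sensor=A: ✗
sensor=C: ✓ → 72
sensor=D: ✓ → 85
sensor=H: ✗
sensor=Z: ✓ → 66
sensor=E: ✗
sensor=R: ✓ → 23
sensor=N: ✓ → 49
humidity_sum = 27 + 83 + 72 + 85 + 66 + 23 + 49 = 405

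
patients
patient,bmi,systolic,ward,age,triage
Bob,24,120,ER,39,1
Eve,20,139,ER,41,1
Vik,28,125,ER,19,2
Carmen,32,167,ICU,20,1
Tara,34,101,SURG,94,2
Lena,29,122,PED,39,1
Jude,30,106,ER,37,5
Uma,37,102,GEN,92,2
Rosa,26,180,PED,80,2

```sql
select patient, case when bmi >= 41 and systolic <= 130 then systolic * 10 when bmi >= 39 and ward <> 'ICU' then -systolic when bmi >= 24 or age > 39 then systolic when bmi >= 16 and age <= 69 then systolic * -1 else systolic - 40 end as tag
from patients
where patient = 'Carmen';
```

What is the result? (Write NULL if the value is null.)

167

patient = Carmen: bmi=32, systolic=167, ward=ICU, age=20, triage=1.
bmi >= 41 and systolic <= 130 → false
bmi >= 39 and ward <> 'ICU' → false
bmi >= 24 or age > 39 → true → 167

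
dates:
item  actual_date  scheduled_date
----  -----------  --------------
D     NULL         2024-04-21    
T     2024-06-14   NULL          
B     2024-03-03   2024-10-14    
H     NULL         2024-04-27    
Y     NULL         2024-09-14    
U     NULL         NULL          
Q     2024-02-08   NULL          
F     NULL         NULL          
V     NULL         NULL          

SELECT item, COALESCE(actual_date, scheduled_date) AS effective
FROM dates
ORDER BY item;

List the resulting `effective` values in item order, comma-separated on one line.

2024-03-03, 2024-04-21, NULL, 2024-04-27, 2024-02-08, 2024-06-14, NULL, NULL, 2024-09-14

item=B: actual_date=2024-03-03 → 2024-03-03
item=D: actual_date=NULL, scheduled_date=2024-04-21 → 2024-04-21
item=F: actual_date=NULL, scheduled_date=NULL (all NULL) → NULL
item=H: actual_date=NULL, scheduled_date=2024-04-27 → 2024-04-27
item=Q: actual_date=2024-02-08 → 2024-02-08
item=T: actual_date=2024-06-14 → 2024-06-14
item=U: actual_date=NULL, scheduled_date=NULL (all NULL) → NULL
item=V: actual_date=NULL, scheduled_date=NULL (all NULL) → NULL
item=Y: actual_date=NULL, scheduled_date=2024-09-14 → 2024-09-14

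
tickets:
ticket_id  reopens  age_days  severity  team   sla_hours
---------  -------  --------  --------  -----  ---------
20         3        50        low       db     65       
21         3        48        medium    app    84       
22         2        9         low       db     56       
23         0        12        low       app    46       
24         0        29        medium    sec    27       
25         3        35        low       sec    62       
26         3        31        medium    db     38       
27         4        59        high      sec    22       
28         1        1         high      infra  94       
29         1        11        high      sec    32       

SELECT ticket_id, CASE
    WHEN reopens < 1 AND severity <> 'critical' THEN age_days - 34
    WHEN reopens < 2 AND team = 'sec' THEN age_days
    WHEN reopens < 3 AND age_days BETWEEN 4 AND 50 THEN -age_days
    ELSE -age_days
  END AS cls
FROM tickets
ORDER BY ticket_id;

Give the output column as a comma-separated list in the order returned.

-50, -48, -9, -22, -5, -35, -31, -59, -1, 11

ticket_id=20: ELSE → -50
ticket_id=21: ELSE → -48
ticket_id=22: reopens < 3 AND age_days BETWEEN 4 AND 50 → -9
ticket_id=23: reopens < 1 AND severity <> 'critical' → -22
ticket_id=24: reopens < 1 AND severity <> 'critical' → -5
ticket_id=25: ELSE → -35
ticket_id=26: ELSE → -31
ticket_id=27: ELSE → -59
ticket_id=28: ELSE → -1
ticket_id=29: reopens < 2 AND team = 'sec' → 11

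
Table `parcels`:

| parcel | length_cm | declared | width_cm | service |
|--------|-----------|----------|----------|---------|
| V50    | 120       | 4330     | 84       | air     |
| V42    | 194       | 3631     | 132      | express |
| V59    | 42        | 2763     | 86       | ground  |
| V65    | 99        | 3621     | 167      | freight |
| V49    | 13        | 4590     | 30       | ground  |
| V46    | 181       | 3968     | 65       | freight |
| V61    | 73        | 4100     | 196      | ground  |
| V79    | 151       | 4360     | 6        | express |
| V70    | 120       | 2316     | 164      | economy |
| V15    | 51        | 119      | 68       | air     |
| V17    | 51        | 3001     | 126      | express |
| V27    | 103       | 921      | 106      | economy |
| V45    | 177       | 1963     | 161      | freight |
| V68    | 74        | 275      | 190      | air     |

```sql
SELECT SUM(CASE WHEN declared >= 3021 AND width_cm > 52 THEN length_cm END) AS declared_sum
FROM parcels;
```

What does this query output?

parcel=V50: ✓ → 120
parcel=V42: ✓ → 194
parcel=V59: ✗
parcel=V65: ✓ → 99
parcel=V49: ✗
parcel=V46: ✓ → 181
parcel=V61: ✓ → 73
parcel=V79: ✗
parcel=V70: ✗
parcel=V15: ✗
parcel=V17: ✗
parcel=V27: ✗
parcel=V45: ✗
parcel=V68: ✗
declared_sum = 120 + 194 + 99 + 181 + 73 = 667

667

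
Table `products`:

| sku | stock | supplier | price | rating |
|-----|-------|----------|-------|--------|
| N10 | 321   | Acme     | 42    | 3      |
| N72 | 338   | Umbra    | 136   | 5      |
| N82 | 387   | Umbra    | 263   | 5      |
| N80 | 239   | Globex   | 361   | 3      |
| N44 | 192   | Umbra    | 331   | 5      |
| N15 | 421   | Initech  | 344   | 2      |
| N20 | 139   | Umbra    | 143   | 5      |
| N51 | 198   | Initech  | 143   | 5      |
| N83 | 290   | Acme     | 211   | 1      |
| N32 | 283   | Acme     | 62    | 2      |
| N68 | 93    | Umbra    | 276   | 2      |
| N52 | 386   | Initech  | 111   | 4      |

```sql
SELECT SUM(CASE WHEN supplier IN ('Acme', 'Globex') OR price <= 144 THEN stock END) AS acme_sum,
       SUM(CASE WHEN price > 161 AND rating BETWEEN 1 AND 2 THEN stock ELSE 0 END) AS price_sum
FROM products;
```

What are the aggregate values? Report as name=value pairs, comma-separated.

acme_sum=2194, price_sum=804

[acme_sum: supplier IN ('Acme', 'Globex') OR price <= 144]
sku=N10: ✓ → 321
sku=N72: ✓ → 338
sku=N82: ✗
sku=N80: ✓ → 239
sku=N44: ✗
sku=N15: ✗
sku=N20: ✓ → 139
sku=N51: ✓ → 198
sku=N83: ✓ → 290
sku=N32: ✓ → 283
sku=N68: ✗
sku=N52: ✓ → 386
acme_sum = 321 + 338 + 239 + 139 + 198 + 290 + 283 + 386 = 2194
—
[price_sum: price > 161 AND rating BETWEEN 1 AND 2]
sku=N10: ✗
sku=N72: ✗
sku=N82: ✗
sku=N80: ✗
sku=N44: ✗
sku=N15: ✓ → 421
sku=N20: ✗
sku=N51: ✗
sku=N83: ✓ → 290
sku=N32: ✗
sku=N68: ✓ → 93
sku=N52: ✗
price_sum = 421 + 290 + 93 = 804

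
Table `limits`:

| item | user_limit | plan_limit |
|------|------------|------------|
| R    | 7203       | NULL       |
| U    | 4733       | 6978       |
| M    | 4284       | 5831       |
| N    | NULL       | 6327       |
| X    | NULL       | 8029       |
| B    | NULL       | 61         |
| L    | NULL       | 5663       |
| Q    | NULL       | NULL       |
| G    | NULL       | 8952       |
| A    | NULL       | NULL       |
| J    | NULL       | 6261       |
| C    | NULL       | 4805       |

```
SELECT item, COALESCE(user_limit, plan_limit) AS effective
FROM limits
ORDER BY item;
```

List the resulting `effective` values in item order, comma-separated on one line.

NULL, 61, 4805, 8952, 6261, 5663, 4284, 6327, NULL, 7203, 4733, 8029

item=A: user_limit=NULL, plan_limit=NULL (all NULL) → NULL
item=B: user_limit=NULL, plan_limit=61 → 61
item=C: user_limit=NULL, plan_limit=4805 → 4805
item=G: user_limit=NULL, plan_limit=8952 → 8952
item=J: user_limit=NULL, plan_limit=6261 → 6261
item=L: user_limit=NULL, plan_limit=5663 → 5663
item=M: user_limit=4284 → 4284
item=N: user_limit=NULL, plan_limit=6327 → 6327
item=Q: user_limit=NULL, plan_limit=NULL (all NULL) → NULL
item=R: user_limit=7203 → 7203
item=U: user_limit=4733 → 4733
item=X: user_limit=NULL, plan_limit=8029 → 8029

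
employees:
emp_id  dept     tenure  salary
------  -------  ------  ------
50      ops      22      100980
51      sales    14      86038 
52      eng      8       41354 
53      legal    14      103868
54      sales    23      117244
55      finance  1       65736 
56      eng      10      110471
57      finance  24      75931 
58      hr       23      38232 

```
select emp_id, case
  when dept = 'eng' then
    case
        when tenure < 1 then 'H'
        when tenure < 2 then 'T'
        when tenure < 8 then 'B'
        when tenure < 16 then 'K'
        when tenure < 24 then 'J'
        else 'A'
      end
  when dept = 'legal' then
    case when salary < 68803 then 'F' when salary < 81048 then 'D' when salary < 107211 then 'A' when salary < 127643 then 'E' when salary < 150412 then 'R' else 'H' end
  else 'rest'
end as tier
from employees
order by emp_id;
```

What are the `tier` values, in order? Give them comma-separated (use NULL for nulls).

rest, rest, K, A, rest, rest, K, rest, rest

emp_id=50: dept='ops' → outer ELSE → rest
emp_id=51: dept='sales' → outer ELSE → rest
emp_id=52: dept='eng' → inner[tenure < 16] → K
emp_id=53: dept='legal' → inner[salary < 107211] → A
emp_id=54: dept='sales' → outer ELSE → rest
emp_id=55: dept='finance' → outer ELSE → rest
emp_id=56: dept='eng' → inner[tenure < 16] → K
emp_id=57: dept='finance' → outer ELSE → rest
emp_id=58: dept='hr' → outer ELSE → rest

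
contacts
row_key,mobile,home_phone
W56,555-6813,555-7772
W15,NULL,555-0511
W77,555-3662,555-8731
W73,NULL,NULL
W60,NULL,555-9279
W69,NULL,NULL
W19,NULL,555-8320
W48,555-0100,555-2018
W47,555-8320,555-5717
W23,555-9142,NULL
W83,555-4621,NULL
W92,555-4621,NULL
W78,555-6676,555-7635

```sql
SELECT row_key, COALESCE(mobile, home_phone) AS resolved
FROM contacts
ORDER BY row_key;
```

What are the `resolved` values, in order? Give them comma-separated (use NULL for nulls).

555-0511, 555-8320, 555-9142, 555-8320, 555-0100, 555-6813, 555-9279, NULL, NULL, 555-3662, 555-6676, 555-4621, 555-4621

row_key=W15: mobile=NULL, home_phone=555-0511 → 555-0511
row_key=W19: mobile=NULL, home_phone=555-8320 → 555-8320
row_key=W23: mobile=555-9142 → 555-9142
row_key=W47: mobile=555-8320 → 555-8320
row_key=W48: mobile=555-0100 → 555-0100
row_key=W56: mobile=555-6813 → 555-6813
row_key=W60: mobile=NULL, home_phone=555-9279 → 555-9279
row_key=W69: mobile=NULL, home_phone=NULL (all NULL) → NULL
row_key=W73: mobile=NULL, home_phone=NULL (all NULL) → NULL
row_key=W77: mobile=555-3662 → 555-3662
row_key=W78: mobile=555-6676 → 555-6676
row_key=W83: mobile=555-4621 → 555-4621
row_key=W92: mobile=555-4621 → 555-4621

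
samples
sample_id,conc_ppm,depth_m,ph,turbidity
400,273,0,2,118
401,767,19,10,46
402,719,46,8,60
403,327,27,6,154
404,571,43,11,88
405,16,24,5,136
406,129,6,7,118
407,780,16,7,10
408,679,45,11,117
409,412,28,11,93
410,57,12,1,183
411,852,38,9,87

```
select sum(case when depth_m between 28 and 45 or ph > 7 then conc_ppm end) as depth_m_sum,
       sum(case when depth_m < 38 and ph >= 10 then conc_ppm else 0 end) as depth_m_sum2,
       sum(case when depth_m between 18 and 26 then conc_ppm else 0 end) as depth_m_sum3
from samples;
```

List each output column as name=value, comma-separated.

depth_m_sum=4000, depth_m_sum2=1179, depth_m_sum3=783

[depth_m_sum: depth_m between 28 and 45 or ph > 7]
sample_id=400: ✗
sample_id=401: ✓ → 767
sample_id=402: ✓ → 719
sample_id=403: ✗
sample_id=404: ✓ → 571
sample_id=405: ✗
sample_id=406: ✗
sample_id=407: ✗
sample_id=408: ✓ → 679
sample_id=409: ✓ → 412
sample_id=410: ✗
sample_id=411: ✓ → 852
depth_m_sum = 767 + 719 + 571 + 679 + 412 + 852 = 4000
—
[depth_m_sum2: depth_m < 38 and ph >= 10]
sample_id=400: ✗
sample_id=401: ✓ → 767
sample_id=402: ✗
sample_id=403: ✗
sample_id=404: ✗
sample_id=405: ✗
sample_id=406: ✗
sample_id=407: ✗
sample_id=408: ✗
sample_id=409: ✓ → 412
sample_id=410: ✗
sample_id=411: ✗
depth_m_sum2 = 767 + 412 = 1179
—
[depth_m_sum3: depth_m between 18 and 26]
sample_id=400: ✗
sample_id=401: ✓ → 767
sample_id=402: ✗
sample_id=403: ✗
sample_id=404: ✗
sample_id=405: ✓ → 16
sample_id=406: ✗
sample_id=407: ✗
sample_id=408: ✗
sample_id=409: ✗
sample_id=410: ✗
sample_id=411: ✗
depth_m_sum3 = 767 + 16 = 783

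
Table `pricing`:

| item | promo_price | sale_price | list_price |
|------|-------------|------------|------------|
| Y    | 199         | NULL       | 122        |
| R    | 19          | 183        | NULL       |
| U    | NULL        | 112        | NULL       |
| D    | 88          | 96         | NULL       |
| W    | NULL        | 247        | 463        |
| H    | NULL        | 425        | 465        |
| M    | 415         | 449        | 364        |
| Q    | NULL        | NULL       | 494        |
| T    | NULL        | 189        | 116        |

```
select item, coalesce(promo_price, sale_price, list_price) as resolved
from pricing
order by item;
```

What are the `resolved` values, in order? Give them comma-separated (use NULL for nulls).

88, 425, 415, 494, 19, 189, 112, 247, 199

item=D: promo_price=88 → 88
item=H: promo_price=NULL, sale_price=425 → 425
item=M: promo_price=415 → 415
item=Q: promo_price=NULL, sale_price=NULL, list_price=494 → 494
item=R: promo_price=19 → 19
item=T: promo_price=NULL, sale_price=189 → 189
item=U: promo_price=NULL, sale_price=112 → 112
item=W: promo_price=NULL, sale_price=247 → 247
item=Y: promo_price=199 → 199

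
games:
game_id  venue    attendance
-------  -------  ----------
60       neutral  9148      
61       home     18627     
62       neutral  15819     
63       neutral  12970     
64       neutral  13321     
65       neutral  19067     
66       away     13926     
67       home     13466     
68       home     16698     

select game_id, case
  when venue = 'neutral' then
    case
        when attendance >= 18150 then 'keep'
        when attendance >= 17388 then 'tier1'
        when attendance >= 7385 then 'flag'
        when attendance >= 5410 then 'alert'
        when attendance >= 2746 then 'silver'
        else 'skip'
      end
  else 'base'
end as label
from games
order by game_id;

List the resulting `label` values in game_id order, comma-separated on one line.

game_id=60: venue='neutral' → inner[attendance >= 7385] → flag
game_id=61: venue='home' → outer ELSE → base
game_id=62: venue='neutral' → inner[attendance >= 7385] → flag
game_id=63: venue='neutral' → inner[attendance >= 7385] → flag
game_id=64: venue='neutral' → inner[attendance >= 7385] → flag
game_id=65: venue='neutral' → inner[attendance >= 18150] → keep
game_id=66: venue='away' → outer ELSE → base
game_id=67: venue='home' → outer ELSE → base
game_id=68: venue='home' → outer ELSE → base

flag, base, flag, flag, flag, keep, base, base, base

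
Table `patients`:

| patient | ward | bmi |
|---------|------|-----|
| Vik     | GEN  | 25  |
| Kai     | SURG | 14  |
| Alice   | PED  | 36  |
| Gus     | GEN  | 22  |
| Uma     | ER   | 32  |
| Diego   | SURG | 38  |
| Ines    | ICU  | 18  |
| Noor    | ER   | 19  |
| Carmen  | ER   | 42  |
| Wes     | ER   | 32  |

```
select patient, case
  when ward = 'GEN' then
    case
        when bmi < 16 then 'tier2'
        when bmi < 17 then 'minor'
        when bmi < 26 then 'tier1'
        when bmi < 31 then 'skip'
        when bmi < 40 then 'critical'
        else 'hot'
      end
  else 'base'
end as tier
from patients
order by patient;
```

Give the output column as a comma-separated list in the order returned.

base, base, base, tier1, base, base, base, base, tier1, base

patient=Alice: ward='PED' → outer ELSE → base
patient=Carmen: ward='ER' → outer ELSE → base
patient=Diego: ward='SURG' → outer ELSE → base
patient=Gus: ward='GEN' → inner[bmi < 26] → tier1
patient=Ines: ward='ICU' → outer ELSE → base
patient=Kai: ward='SURG' → outer ELSE → base
patient=Noor: ward='ER' → outer ELSE → base
patient=Uma: ward='ER' → outer ELSE → base
patient=Vik: ward='GEN' → inner[bmi < 26] → tier1
patient=Wes: ward='ER' → outer ELSE → base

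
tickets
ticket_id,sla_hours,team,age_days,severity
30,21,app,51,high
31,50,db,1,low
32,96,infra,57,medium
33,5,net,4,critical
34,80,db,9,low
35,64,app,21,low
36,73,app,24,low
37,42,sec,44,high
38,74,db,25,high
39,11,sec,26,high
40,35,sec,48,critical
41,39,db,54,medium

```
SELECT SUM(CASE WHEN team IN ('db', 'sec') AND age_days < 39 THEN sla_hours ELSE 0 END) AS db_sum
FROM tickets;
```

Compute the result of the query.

ticket_id=30: ✗
ticket_id=31: ✓ → 50
ticket_id=32: ✗
ticket_id=33: ✗
ticket_id=34: ✓ → 80
ticket_id=35: ✗
ticket_id=36: ✗
ticket_id=37: ✗
ticket_id=38: ✓ → 74
ticket_id=39: ✓ → 11
ticket_id=40: ✗
ticket_id=41: ✗
db_sum = 50 + 80 + 74 + 11 = 215

215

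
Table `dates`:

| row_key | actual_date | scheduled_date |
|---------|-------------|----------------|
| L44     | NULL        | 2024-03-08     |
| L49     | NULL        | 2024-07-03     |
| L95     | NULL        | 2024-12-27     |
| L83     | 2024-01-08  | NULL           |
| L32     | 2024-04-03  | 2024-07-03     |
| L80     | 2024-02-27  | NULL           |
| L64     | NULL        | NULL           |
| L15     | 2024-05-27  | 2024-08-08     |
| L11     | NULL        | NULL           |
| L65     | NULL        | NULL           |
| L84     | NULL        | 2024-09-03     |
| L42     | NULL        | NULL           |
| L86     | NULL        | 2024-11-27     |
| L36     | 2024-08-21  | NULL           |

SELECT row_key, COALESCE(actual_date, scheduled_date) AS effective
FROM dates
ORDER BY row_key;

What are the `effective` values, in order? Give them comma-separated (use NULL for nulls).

NULL, 2024-05-27, 2024-04-03, 2024-08-21, NULL, 2024-03-08, 2024-07-03, NULL, NULL, 2024-02-27, 2024-01-08, 2024-09-03, 2024-11-27, 2024-12-27

row_key=L11: actual_date=NULL, scheduled_date=NULL (all NULL) → NULL
row_key=L15: actual_date=2024-05-27 → 2024-05-27
row_key=L32: actual_date=2024-04-03 → 2024-04-03
row_key=L36: actual_date=2024-08-21 → 2024-08-21
row_key=L42: actual_date=NULL, scheduled_date=NULL (all NULL) → NULL
row_key=L44: actual_date=NULL, scheduled_date=2024-03-08 → 2024-03-08
row_key=L49: actual_date=NULL, scheduled_date=2024-07-03 → 2024-07-03
row_key=L64: actual_date=NULL, scheduled_date=NULL (all NULL) → NULL
row_key=L65: actual_date=NULL, scheduled_date=NULL (all NULL) → NULL
row_key=L80: actual_date=2024-02-27 → 2024-02-27
row_key=L83: actual_date=2024-01-08 → 2024-01-08
row_key=L84: actual_date=NULL, scheduled_date=2024-09-03 → 2024-09-03
row_key=L86: actual_date=NULL, scheduled_date=2024-11-27 → 2024-11-27
row_key=L95: actual_date=NULL, scheduled_date=2024-12-27 → 2024-12-27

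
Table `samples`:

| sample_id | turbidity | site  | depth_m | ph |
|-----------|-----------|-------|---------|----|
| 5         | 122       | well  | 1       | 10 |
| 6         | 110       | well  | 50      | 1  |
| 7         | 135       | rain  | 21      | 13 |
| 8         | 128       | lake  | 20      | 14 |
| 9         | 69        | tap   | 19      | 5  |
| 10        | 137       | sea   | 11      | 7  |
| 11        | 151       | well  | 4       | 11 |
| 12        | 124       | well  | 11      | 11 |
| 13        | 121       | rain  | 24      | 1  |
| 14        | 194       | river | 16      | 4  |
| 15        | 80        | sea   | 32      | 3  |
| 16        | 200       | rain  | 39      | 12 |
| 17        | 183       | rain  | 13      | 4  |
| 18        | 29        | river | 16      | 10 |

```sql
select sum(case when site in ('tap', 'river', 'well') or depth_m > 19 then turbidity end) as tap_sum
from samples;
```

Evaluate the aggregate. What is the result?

1463

sample_id=5: ✓ → 122
sample_id=6: ✓ → 110
sample_id=7: ✓ → 135
sample_id=8: ✓ → 128
sample_id=9: ✓ → 69
sample_id=10: ✗
sample_id=11: ✓ → 151
sample_id=12: ✓ → 124
sample_id=13: ✓ → 121
sample_id=14: ✓ → 194
sample_id=15: ✓ → 80
sample_id=16: ✓ → 200
sample_id=17: ✗
sample_id=18: ✓ → 29
tap_sum = 122 + 110 + 135 + 128 + 69 + 151 + 124 + 121 + 194 + 80 + 200 + 29 = 1463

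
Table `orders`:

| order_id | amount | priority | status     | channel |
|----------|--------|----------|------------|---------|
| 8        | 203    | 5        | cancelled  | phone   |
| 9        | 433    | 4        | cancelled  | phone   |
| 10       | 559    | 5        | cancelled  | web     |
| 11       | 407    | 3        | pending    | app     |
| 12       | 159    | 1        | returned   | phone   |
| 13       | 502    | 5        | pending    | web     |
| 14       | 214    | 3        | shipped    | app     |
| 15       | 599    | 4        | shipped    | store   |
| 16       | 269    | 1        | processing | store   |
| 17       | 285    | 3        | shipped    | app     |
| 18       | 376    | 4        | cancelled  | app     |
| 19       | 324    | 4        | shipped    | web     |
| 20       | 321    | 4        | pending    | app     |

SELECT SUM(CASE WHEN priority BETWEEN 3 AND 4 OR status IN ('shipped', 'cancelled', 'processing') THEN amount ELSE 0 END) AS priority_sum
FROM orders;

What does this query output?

3990

order_id=8: ✓ → 203
order_id=9: ✓ → 433
order_id=10: ✓ → 559
order_id=11: ✓ → 407
order_id=12: ✗
order_id=13: ✗
order_id=14: ✓ → 214
order_id=15: ✓ → 599
order_id=16: ✓ → 269
order_id=17: ✓ → 285
order_id=18: ✓ → 376
order_id=19: ✓ → 324
order_id=20: ✓ → 321
priority_sum = 203 + 433 + 559 + 407 + 214 + 599 + 269 + 285 + 376 + 324 + 321 = 3990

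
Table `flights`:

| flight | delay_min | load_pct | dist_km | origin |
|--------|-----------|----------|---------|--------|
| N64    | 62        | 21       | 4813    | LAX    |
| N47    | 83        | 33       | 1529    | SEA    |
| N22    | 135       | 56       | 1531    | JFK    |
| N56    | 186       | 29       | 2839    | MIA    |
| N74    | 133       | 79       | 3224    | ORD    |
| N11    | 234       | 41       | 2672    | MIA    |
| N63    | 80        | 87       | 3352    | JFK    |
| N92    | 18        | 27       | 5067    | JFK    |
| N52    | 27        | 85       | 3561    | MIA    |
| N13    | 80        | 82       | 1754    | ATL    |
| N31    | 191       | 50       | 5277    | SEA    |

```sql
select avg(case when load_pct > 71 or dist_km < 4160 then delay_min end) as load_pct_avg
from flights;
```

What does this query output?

flight=N64: ✗
flight=N47: ✓ → 83
flight=N22: ✓ → 135
flight=N56: ✓ → 186
flight=N74: ✓ → 133
flight=N11: ✓ → 234
flight=N63: ✓ → 80
flight=N92: ✗
flight=N52: ✓ → 27
flight=N13: ✓ → 80
flight=N31: ✗
load_pct_avg = (83 + 135 + 186 + 133 + 234 + 80 + 27 + 80) / 8 = 119.75

119.75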